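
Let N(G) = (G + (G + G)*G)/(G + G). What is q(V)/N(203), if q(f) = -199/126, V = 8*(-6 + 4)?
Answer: -199/25641 ≈ -0.0077610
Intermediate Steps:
N(G) = (G + 2*G**2)/(2*G) (N(G) = (G + (2*G)*G)/((2*G)) = (G + 2*G**2)*(1/(2*G)) = (G + 2*G**2)/(2*G))
V = -16 (V = 8*(-2) = -16)
q(f) = -199/126 (q(f) = -199*1/126 = -199/126)
q(V)/N(203) = -199/(126*(1/2 + 203)) = -199/(126*407/2) = -199/126*2/407 = -199/25641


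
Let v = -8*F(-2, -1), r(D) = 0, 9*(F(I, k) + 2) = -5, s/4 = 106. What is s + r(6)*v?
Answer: 424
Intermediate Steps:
s = 424 (s = 4*106 = 424)
F(I, k) = -23/9 (F(I, k) = -2 + (⅑)*(-5) = -2 - 5/9 = -23/9)
v = 184/9 (v = -8*(-23/9) = 184/9 ≈ 20.444)
s + r(6)*v = 424 + 0*(184/9) = 424 + 0 = 424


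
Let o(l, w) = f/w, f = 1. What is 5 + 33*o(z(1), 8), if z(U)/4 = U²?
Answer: 73/8 ≈ 9.1250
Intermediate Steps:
z(U) = 4*U²
o(l, w) = 1/w
5 + 33*o(z(1), 8) = 5 + 33/8 = 73/8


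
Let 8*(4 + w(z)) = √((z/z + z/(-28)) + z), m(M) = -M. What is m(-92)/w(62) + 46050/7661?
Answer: -1905061958/103308585 - 736*√11914/13485 ≈ -24.398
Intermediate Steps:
w(z) = -4 + √(1 + 27*z/28)/8 (w(z) = -4 + √((z/z + z/(-28)) + z)/8 = -4 + √((1 + z*(-1/28)) + z)/8 = -4 + √((1 - z/28) + z)/8 = -4 + √(1 + 27*z/28)/8)
m(-92)/w(62) + 46050/7661 = (-1*(-92))/(-4 + √(196 + 189*62)/112) + 46050/7661 = 92/(-4 + √(196 + 11718)/112) + 46050*(1/7661) = 92/(-4 + √11914/112) + 46050/7661 = 46050/7661 + 92/(-4 + √11914/112)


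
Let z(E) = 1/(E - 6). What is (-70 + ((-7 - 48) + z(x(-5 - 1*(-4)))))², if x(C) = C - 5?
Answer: 2253001/144 ≈ 15646.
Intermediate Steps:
x(C) = -5 + C
z(E) = 1/(-6 + E)
(-70 + ((-7 - 48) + z(x(-5 - 1*(-4)))))² = (-70 + ((-7 - 48) + 1/(-6 + (-5 + (-5 - 1*(-4))))))² = (-70 + (-55 + 1/(-6 + (-5 + (-5 + 4)))))² = (-70 + (-55 + 1/(-6 + (-5 - 1))))² = (-70 + (-55 + 1/(-6 - 6)))² = (-70 + (-55 + 1/(-12)))² = (-70 + (-55 - 1/12))² = (-70 - 661/12)² = (-1501/12)² = 2253001/144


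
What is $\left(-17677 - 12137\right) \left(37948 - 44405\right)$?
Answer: $192508998$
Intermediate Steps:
$\left(-17677 - 12137\right) \left(37948 - 44405\right) = \left(-29814\right) \left(-6457\right) = 192508998$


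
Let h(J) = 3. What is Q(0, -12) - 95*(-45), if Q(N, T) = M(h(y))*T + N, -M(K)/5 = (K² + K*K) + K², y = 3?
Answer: 5895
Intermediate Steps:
M(K) = -15*K² (M(K) = -5*((K² + K*K) + K²) = -5*((K² + K²) + K²) = -5*(2*K² + K²) = -15*K²)
Q(N, T) = N - 135*T (Q(N, T) = (-15*3²)*T + N = (-15*9)*T + N = -135*T + N = N - 135*T)
Q(0, -12) - 95*(-45) = (0 - 135*(-12)) - 95*(-45) = (0 + 1620) + 4275 = 1620 + 4275 = 5895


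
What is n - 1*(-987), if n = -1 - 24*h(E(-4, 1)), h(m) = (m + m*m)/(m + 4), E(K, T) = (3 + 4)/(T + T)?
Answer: 4678/5 ≈ 935.60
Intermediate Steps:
E(K, T) = 7/(2*T) (E(K, T) = 7/((2*T)) = 7*(1/(2*T)) = 7/(2*T))
h(m) = (m + m**2)/(4 + m)
n = -257/5 (n = -1 - 24*(7/2)/1*(1 + (7/2)/1)/(4 + (7/2)/1) = -1 - 24*(7/2)*1*(1 + (7/2)*1)/(4 + (7/2)*1) = -1 - 84*(1 + 7/2)/(4 + 7/2) = -1 - 84*9/(15/2*2) = -1 - 84*2*9/(15*2) = -1 - 24*21/10 = -1 - 252/5 = -257/5 ≈ -51.400)
n - 1*(-987) = -257/5 - 1*(-987) = -257/5 + 987 = 4678/5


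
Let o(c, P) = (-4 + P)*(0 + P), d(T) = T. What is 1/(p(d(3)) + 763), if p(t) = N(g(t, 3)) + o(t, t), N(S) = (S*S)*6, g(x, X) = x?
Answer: 1/814 ≈ 0.0012285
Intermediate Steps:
o(c, P) = P*(-4 + P) (o(c, P) = (-4 + P)*P = P*(-4 + P))
N(S) = 6*S² (N(S) = S²*6 = 6*S²)
p(t) = 6*t² + t*(-4 + t)
1/(p(d(3)) + 763) = 1/(3*(-4 + 7*3) + 763) = 1/(3*(-4 + 21) + 763) = 1/(3*17 + 763) = 1/(51 + 763) = 1/814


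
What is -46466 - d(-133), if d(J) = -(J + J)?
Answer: -46732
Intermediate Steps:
d(J) = -2*J
-46466 - d(-133) = -46466 - (-2)*(-133) = -46466 - 1*266 = -46466 - 266 = -46732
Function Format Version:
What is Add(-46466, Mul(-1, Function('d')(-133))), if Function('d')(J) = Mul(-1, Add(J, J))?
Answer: -46732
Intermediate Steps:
Function('d')(J) = Mul(-2, J) (Function('d')(J) = Mul(-1, Mul(2, J)) = Mul(-2, J))
Add(-46466, Mul(-1, Function('d')(-133))) = Add(-46466, Mul(-1, Mul(-2, -133))) = Add(-46466, Mul(-1, 266)) = Add(-46466, -266) = -46732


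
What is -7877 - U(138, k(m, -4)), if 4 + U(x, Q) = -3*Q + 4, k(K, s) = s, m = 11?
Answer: -7889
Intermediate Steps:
U(x, Q) = -3*Q (U(x, Q) = -4 + (-3*Q + 4) = -4 + (4 - 3*Q) = -3*Q)
-7877 - U(138, k(m, -4)) = -7877 - (-3)*(-4) = -7877 - 1*12 = -7877 - 12 = -7889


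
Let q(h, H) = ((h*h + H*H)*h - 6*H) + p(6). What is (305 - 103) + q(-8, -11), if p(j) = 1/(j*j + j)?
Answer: -50903/42 ≈ -1212.0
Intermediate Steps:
p(j) = 1/(j + j**2) (p(j) = 1/(j**2 + j) = 1/(j + j**2))
q(h, H) = 1/42 - 6*H + h*(H**2 + h**2) (q(h, H) = ((h*h + H*H)*h - 6*H) + 1/(6*(1 + 6)) = ((h**2 + H**2)*h - 6*H) + (1/6)/7 = ((H**2 + h**2)*h - 6*H) + (1/6)*(1/7) = (h*(H**2 + h**2) - 6*H) + 1/42 = (-6*H + h*(H**2 + h**2)) + 1/42 = 1/42 - 6*H + h*(H**2 + h**2))
(305 - 103) + q(-8, -11) = (305 - 103) + (1/42 + (-8)**3 - 6*(-11) - 8*(-11)**2) = 202 + (1/42 - 512 + 66 - 8*121) = 202 + (1/42 - 512 + 66 - 968) = 202 - 59387/42 = -50903/42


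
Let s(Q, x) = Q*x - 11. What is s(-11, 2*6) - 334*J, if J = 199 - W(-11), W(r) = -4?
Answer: -67945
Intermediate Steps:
s(Q, x) = -11 + Q*x
J = 203 (J = 199 - 1*(-4) = 199 + 4 = 203)
s(-11, 2*6) - 334*J = (-11 - 22*6) - 334*203 = (-11 - 11*12) - 67802 = (-11 - 132) - 67802 = -143 - 67802 = -67945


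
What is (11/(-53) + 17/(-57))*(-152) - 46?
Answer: 4910/159 ≈ 30.880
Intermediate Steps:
(11/(-53) + 17/(-57))*(-152) - 46 = (11*(-1/53) + 17*(-1/57))*(-152) - 46 = (-11/53 - 17/57)*(-152) - 46 = -1528/3021*(-152) - 46 = 12224/159 - 46 = 4910/159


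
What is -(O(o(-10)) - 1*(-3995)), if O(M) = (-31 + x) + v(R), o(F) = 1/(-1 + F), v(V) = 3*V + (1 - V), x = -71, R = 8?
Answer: -3910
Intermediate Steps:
v(V) = 1 + 2*V
O(M) = -85 (O(M) = (-31 - 71) + (1 + 2*8) = -102 + (1 + 16) = -102 + 17 = -85)
-(O(o(-10)) - 1*(-3995)) = -(-85 - 1*(-3995)) = -(-85 + 3995) = -1*3910 = -3910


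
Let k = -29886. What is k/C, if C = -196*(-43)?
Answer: -14943/4214 ≈ -3.5460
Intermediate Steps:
C = 8428
k/C = -29886/8428 = -29886*1/8428 = -14943/4214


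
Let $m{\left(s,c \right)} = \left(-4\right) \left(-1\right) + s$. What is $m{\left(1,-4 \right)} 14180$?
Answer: $70900$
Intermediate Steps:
$m{\left(s,c \right)} = 4 + s$
$m{\left(1,-4 \right)} 14180 = \left(4 + 1\right) 14180 = 5 \cdot 14180 = 70900$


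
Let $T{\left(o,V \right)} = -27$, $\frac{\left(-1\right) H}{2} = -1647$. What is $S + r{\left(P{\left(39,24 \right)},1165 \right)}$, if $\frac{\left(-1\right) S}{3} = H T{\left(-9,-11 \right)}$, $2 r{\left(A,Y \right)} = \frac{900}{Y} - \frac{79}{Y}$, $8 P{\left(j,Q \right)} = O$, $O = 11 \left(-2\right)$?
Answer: $\frac{621677441}{2330} \approx 2.6681 \cdot 10^{5}$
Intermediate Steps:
$O = -22$
$P{\left(j,Q \right)} = - \frac{11}{4}$ ($P{\left(j,Q \right)} = \frac{1}{8} \left(-22\right) = - \frac{11}{4}$)
$H = 3294$ ($H = \left(-2\right) \left(-1647\right) = 3294$)
$r{\left(A,Y \right)} = \frac{821}{2 Y}$ ($r{\left(A,Y \right)} = \frac{\frac{900}{Y} - \frac{79}{Y}}{2} = \frac{821 \frac{1}{Y}}{2} = \frac{821}{2 Y}$)
$S = 266814$ ($S = - 3 \cdot 3294 \left(-27\right) = \left(-3\right) \left(-88938\right) = 266814$)
$S + r{\left(P{\left(39,24 \right)},1165 \right)} = 266814 + \frac{821}{2 \cdot 1165} = 266814 + \frac{821}{2} \cdot \frac{1}{1165} = 266814 + \frac{821}{2330} = \frac{621677441}{2330}$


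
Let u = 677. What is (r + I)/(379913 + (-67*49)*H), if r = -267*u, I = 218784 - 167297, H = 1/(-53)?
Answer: -856427/2517334 ≈ -0.34021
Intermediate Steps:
H = -1/53 ≈ -0.018868
I = 51487
r = -180759 (r = -267*677 = -180759)
(r + I)/(379913 + (-67*49)*H) = (-180759 + 51487)/(379913 - 67*49*(-1/53)) = -129272/(379913 - 3283*(-1/53)) = -129272/(379913 + 3283/53) = -129272/20138672/53 = -129272*53/20138672 = -856427/2517334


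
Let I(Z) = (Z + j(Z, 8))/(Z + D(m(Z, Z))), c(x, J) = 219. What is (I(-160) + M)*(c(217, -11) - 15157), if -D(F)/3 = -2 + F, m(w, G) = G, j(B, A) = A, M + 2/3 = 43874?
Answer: -320477342416/489 ≈ -6.5537e+8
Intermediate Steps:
M = 131620/3 (M = -⅔ + 43874 = 131620/3 ≈ 43873.)
D(F) = 6 - 3*F (D(F) = -3*(-2 + F) = 6 - 3*F)
I(Z) = (8 + Z)/(6 - 2*Z) (I(Z) = (Z + 8)/(Z + (6 - 3*Z)) = (8 + Z)/(6 - 2*Z))
(I(-160) + M)*(c(217, -11) - 15157) = ((-8 - 1*(-160))/(2*(-3 - 160)) + 131620/3)*(219 - 15157) = ((½)*(-8 + 160)/(-163) + 131620/3)*(-14938) = ((½)*(-1/163)*152 + 131620/3)*(-14938) = (-76/163 + 131620/3)*(-14938) = (21453832/489)*(-14938) = -320477342416/489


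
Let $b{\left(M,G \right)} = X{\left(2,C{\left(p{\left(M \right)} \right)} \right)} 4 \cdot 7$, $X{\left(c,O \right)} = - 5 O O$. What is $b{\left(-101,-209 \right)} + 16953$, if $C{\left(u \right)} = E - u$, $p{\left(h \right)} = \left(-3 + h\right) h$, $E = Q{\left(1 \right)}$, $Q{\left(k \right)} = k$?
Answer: $-15443804307$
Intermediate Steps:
$E = 1$
$p{\left(h \right)} = h \left(-3 + h\right)$
$C{\left(u \right)} = 1 - u$
$X{\left(c,O \right)} = - 5 O^{2}$
$b{\left(M,G \right)} = - 140 \left(1 - M \left(-3 + M\right)\right)^{2}$ ($b{\left(M,G \right)} = - 5 \left(1 - M \left(-3 + M\right)\right)^{2} \cdot 4 \cdot 7 = - 20 \left(1 - M \left(-3 + M\right)\right)^{2} \cdot 7 = - 140 \left(1 - M \left(-3 + M\right)\right)^{2}$)
$b{\left(-101,-209 \right)} + 16953 = - 140 \left(-1 - 101 \left(-3 - 101\right)\right)^{2} + 16953 = - 140 \left(-1 - -10504\right)^{2} + 16953 = - 140 \left(-1 + 10504\right)^{2} + 16953 = - 140 \cdot 10503^{2} + 16953 = \left(-140\right) 110313009 + 16953 = -15443821260 + 16953 = -15443804307$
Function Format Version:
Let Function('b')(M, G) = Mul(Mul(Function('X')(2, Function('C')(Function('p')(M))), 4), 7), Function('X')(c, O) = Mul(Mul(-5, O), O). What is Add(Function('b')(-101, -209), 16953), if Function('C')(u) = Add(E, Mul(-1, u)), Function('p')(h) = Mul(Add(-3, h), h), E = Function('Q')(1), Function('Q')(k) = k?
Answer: -15443804307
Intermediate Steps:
E = 1
Function('p')(h) = Mul(h, Add(-3, h))
Function('C')(u) = Add(1, Mul(-1, u))
Function('X')(c, O) = Mul(-5, Pow(O, 2))
Function('b')(M, G) = Mul(-140, Pow(Add(1, Mul(-1, M, Add(-3, M))), 2)) (Function('b')(M, G) = Mul(Mul(Mul(-5, Pow(Add(1, Mul(-1, Mul(M, Add(-3, M)))), 2)), 4), 7) = Mul(Mul(Mul(-5, Pow(Add(1, Mul(-1, M, Add(-3, M))), 2)), 4), 7) = Mul(Mul(-20, Pow(Add(1, Mul(-1, M, Add(-3, M))), 2)), 7) = Mul(-140, Pow(Add(1, Mul(-1, M, Add(-3, M))), 2)))
Add(Function('b')(-101, -209), 16953) = Add(Mul(-140, Pow(Add(-1, Mul(-101, Add(-3, -101))), 2)), 16953) = Add(Mul(-140, Pow(Add(-1, Mul(-101, -104)), 2)), 16953) = Add(Mul(-140, Pow(Add(-1, 10504), 2)), 16953) = Add(Mul(-140, Pow(10503, 2)), 16953) = Add(Mul(-140, 110313009), 16953) = Add(-15443821260, 16953) = -15443804307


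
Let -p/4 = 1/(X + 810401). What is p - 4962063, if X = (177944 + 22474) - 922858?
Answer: -436468023547/87961 ≈ -4.9621e+6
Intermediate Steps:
X = -722440 (X = 200418 - 922858 = -722440)
p = -4/87961 (p = -4/(-722440 + 810401) = -4/87961 ≈ -4.5475e-5)
p - 4962063 = -4/87961 - 4962063 = -436468023547/87961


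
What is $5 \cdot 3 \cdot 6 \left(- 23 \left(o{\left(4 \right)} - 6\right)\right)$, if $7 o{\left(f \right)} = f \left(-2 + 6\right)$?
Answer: $\frac{53820}{7} \approx 7688.6$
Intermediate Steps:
$o{\left(f \right)} = \frac{4 f}{7}$ ($o{\left(f \right)} = \frac{f \left(-2 + 6\right)}{7} = \frac{f 4}{7} = \frac{4 f}{7}$)
$5 \cdot 3 \cdot 6 \left(- 23 \left(o{\left(4 \right)} - 6\right)\right) = 5 \cdot 3 \cdot 6 \left(- 23 \left(\frac{4}{7} \cdot 4 - 6\right)\right) = 15 \cdot 6 \left(- 23 \left(\frac{16}{7} - 6\right)\right) = 90 \left(\left(-23\right) \left(- \frac{26}{7}\right)\right) = 90 \cdot \frac{598}{7} = \frac{53820}{7}$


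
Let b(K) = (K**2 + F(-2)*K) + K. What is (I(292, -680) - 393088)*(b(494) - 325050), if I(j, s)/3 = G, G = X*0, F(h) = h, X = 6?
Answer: 32039816704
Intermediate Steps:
G = 0 (G = 6*0 = 0)
I(j, s) = 0 (I(j, s) = 3*0 = 0)
b(K) = K**2 - K (b(K) = (K**2 - 2*K) + K = K**2 - K)
(I(292, -680) - 393088)*(b(494) - 325050) = (0 - 393088)*(494*(-1 + 494) - 325050) = -393088*(494*493 - 325050) = -393088*(243542 - 325050) = -393088*(-81508) = 32039816704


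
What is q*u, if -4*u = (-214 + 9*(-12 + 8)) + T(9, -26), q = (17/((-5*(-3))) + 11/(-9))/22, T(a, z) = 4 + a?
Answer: -79/330 ≈ -0.23939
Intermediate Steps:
q = -2/495 (q = (17/15 + 11*(-⅑))*(1/22) = (17*(1/15) - 11/9)*(1/22) = (17/15 - 11/9)*(1/22) = -4/45*1/22 = -2/495 ≈ -0.0040404)
u = 237/4 (u = -((-214 + 9*(-12 + 8)) + (4 + 9))/4 = -((-214 + 9*(-4)) + 13)/4 = -((-214 - 36) + 13)/4 = -(-250 + 13)/4 = -¼*(-237) = 237/4 ≈ 59.250)
q*u = -2/495*237/4 = -79/330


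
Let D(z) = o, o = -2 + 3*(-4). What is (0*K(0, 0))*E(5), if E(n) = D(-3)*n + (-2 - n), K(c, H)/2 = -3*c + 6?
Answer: 0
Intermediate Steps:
o = -14 (o = -2 - 12 = -14)
D(z) = -14
K(c, H) = 12 - 6*c (K(c, H) = 2*(-3*c + 6) = 2*(6 - 3*c) = 12 - 6*c)
E(n) = -2 - 15*n (E(n) = -14*n + (-2 - n) = -2 - 15*n)
(0*K(0, 0))*E(5) = (0*(12 - 6*0))*(-2 - 15*5) = (0*(12 + 0))*(-2 - 75) = (0*12)*(-77) = 0*(-77) = 0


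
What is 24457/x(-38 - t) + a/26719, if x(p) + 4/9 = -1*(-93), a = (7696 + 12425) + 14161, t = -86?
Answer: 844250879/3179561 ≈ 265.52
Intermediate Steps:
a = 34282 (a = 20121 + 14161 = 34282)
x(p) = 833/9 (x(p) = -4/9 - 1*(-93) = -4/9 + 93 = 833/9)
24457/x(-38 - t) + a/26719 = 24457/(833/9) + 34282/26719 = 24457*(9/833) + 34282*(1/26719) = 220113/833 + 34282/26719 = 844250879/3179561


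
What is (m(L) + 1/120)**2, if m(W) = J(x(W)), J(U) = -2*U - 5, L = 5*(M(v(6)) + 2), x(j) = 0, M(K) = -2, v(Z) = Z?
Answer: 358801/14400 ≈ 24.917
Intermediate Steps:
L = 0 (L = 5*(-2 + 2) = 5*0 = 0)
J(U) = -5 - 2*U
m(W) = -5 (m(W) = -5 - 2*0 = -5 + 0 = -5)
(m(L) + 1/120)**2 = (-5 + 1/120)**2 = (-599/120)**2 = 358801/14400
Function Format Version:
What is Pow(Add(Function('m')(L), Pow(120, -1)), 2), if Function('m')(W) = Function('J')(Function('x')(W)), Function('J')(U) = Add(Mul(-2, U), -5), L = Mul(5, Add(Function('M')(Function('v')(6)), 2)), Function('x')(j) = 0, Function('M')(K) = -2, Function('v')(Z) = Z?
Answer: Rational(358801, 14400) ≈ 24.917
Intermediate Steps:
L = 0 (L = Mul(5, Add(-2, 2)) = Mul(5, 0) = 0)
Function('J')(U) = Add(-5, Mul(-2, U))
Function('m')(W) = -5 (Function('m')(W) = Add(-5, Mul(-2, 0)) = Add(-5, 0) = -5)
Pow(Add(Function('m')(L), Pow(120, -1)), 2) = Pow(Add(-5, Pow(120, -1)), 2) = Pow(Add(-5, Rational(1, 120)), 2) = Pow(Rational(-599, 120), 2) = Rational(358801, 14400)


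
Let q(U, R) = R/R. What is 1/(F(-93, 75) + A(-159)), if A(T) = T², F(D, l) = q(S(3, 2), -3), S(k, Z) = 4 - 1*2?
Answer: 1/25282 ≈ 3.9554e-5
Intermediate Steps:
S(k, Z) = 2 (S(k, Z) = 4 - 2 = 2)
q(U, R) = 1
F(D, l) = 1
1/(F(-93, 75) + A(-159)) = 1/(1 + (-159)²) = 1/(1 + 25281) = 1/25282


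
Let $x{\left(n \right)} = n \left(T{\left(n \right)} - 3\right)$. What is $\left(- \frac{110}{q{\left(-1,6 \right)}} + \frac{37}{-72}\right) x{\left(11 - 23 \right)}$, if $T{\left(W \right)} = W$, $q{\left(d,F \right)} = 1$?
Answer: $- \frac{39785}{2} \approx -19893.0$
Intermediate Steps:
$x{\left(n \right)} = n \left(-3 + n\right)$ ($x{\left(n \right)} = n \left(n - 3\right) = n \left(-3 + n\right)$)
$\left(- \frac{110}{q{\left(-1,6 \right)}} + \frac{37}{-72}\right) x{\left(11 - 23 \right)} = \left(- \frac{110}{1} + \frac{37}{-72}\right) \left(11 - 23\right) \left(-3 + \left(11 - 23\right)\right) = \left(\left(-110\right) 1 + 37 \left(- \frac{1}{72}\right)\right) \left(11 - 23\right) \left(-3 + \left(11 - 23\right)\right) = \left(-110 - \frac{37}{72}\right) \left(- 12 \left(-3 - 12\right)\right) = - \frac{7957 \left(\left(-12\right) \left(-15\right)\right)}{72} = \left(- \frac{7957}{72}\right) 180 = - \frac{39785}{2}$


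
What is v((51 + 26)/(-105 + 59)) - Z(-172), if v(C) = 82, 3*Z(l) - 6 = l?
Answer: 412/3 ≈ 137.33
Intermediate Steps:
Z(l) = 2 + l/3
v((51 + 26)/(-105 + 59)) - Z(-172) = 82 - (2 + (⅓)*(-172)) = 82 - (2 - 172/3) = 82 - 1*(-166/3) = 82 + 166/3 = 412/3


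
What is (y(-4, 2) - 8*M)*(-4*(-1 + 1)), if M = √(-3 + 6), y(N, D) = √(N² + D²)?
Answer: 0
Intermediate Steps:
y(N, D) = √(D² + N²)
M = √3 ≈ 1.7320
(y(-4, 2) - 8*M)*(-4*(-1 + 1)) = (√(2² + (-4)²) - 8*√3)*(-4*(-1 + 1)) = (√(4 + 16) - 8*√3)*(-4*0) = (√20 - 8*√3)*0 = (2*√5 - 8*√3)*0 = (-8*√3 + 2*√5)*0 = 0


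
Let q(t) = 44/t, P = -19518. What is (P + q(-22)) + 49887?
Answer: 30367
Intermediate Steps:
(P + q(-22)) + 49887 = (-19518 + 44/(-22)) + 49887 = (-19518 + 44*(-1/22)) + 49887 = (-19518 - 2) + 49887 = -19520 + 49887 = 30367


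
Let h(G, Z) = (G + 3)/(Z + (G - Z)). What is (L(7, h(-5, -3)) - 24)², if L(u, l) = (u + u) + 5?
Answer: 25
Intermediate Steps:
h(G, Z) = (3 + G)/G
L(u, l) = 5 + 2*u (L(u, l) = 2*u + 5 = 5 + 2*u)
(L(7, h(-5, -3)) - 24)² = ((5 + 2*7) - 24)² = ((5 + 14) - 24)² = (19 - 24)² = (-5)² = 25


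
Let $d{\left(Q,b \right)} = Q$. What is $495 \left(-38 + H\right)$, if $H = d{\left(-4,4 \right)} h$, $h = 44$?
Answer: $-105930$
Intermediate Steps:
$H = -176$ ($H = \left(-4\right) 44 = -176$)
$495 \left(-38 + H\right) = 495 \left(-38 - 176\right) = 495 \left(-214\right) = -105930$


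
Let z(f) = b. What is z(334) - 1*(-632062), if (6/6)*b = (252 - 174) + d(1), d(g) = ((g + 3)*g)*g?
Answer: 632144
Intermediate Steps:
d(g) = g²*(3 + g) (d(g) = ((3 + g)*g)*g = (g*(3 + g))*g = g²*(3 + g))
b = 82 (b = (252 - 174) + 1²*(3 + 1) = 78 + 1*4 = 78 + 4 = 82)
z(f) = 82
z(334) - 1*(-632062) = 82 - 1*(-632062) = 82 + 632062 = 632144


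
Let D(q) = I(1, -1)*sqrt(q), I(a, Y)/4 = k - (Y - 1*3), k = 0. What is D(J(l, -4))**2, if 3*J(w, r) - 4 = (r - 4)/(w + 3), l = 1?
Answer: 512/3 ≈ 170.67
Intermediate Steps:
J(w, r) = 4/3 + (-4 + r)/(3*(3 + w)) (J(w, r) = 4/3 + ((r - 4)/(w + 3))/3 = 4/3 + ((-4 + r)/(3 + w))/3 = 4/3 + (-4 + r)/(3*(3 + w)))
I(a, Y) = 12 - 4*Y (I(a, Y) = 4*(0 - (Y - 1*3)) = 4*(0 - (Y - 3)) = 4*(0 - (-3 + Y)) = 4*(0 + (3 - Y)) = 4*(3 - Y) = 12 - 4*Y)
D(q) = 16*sqrt(q) (D(q) = (12 - 4*(-1))*sqrt(q) = (12 + 4)*sqrt(q) = 16*sqrt(q))
D(J(l, -4))**2 = (16*sqrt((8 - 4 + 4*1)/(3*(3 + 1))))**2 = (16*sqrt((1/3)*(8 - 4 + 4)/4))**2 = (16*sqrt((1/3)*(1/4)*8))**2 = (16*sqrt(2/3))**2 = (16*(sqrt(6)/3))**2 = (16*sqrt(6)/3)**2 = 512/3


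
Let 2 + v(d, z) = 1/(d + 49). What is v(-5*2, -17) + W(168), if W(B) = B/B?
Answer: -38/39 ≈ -0.97436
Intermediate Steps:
v(d, z) = -2 + 1/(49 + d) (v(d, z) = -2 + 1/(d + 49) = -2 + 1/(49 + d))
W(B) = 1
v(-5*2, -17) + W(168) = (-97 - (-10)*2)/(49 - 5*2) + 1 = (-97 - 2*(-10))/(49 - 10) + 1 = (-97 + 20)/39 + 1 = (1/39)*(-77) + 1 = -77/39 + 1 = -38/39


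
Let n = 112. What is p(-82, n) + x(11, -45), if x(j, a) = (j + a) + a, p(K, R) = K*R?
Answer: -9263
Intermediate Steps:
x(j, a) = j + 2*a (x(j, a) = (a + j) + a = j + 2*a)
p(-82, n) + x(11, -45) = -82*112 + (11 + 2*(-45)) = -9184 + (11 - 90) = -9184 - 79 = -9263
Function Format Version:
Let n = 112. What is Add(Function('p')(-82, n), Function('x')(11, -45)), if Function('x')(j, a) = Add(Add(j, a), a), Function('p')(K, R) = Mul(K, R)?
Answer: -9263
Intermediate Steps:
Function('x')(j, a) = Add(j, Mul(2, a)) (Function('x')(j, a) = Add(Add(a, j), a) = Add(j, Mul(2, a)))
Add(Function('p')(-82, n), Function('x')(11, -45)) = Add(Mul(-82, 112), Add(11, Mul(2, -45))) = Add(-9184, Add(11, -90)) = Add(-9184, -79) = -9263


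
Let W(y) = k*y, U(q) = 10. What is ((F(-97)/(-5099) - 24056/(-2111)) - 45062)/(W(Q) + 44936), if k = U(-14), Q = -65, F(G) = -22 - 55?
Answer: -161641349409/158898005618 ≈ -1.0173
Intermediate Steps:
F(G) = -77
k = 10
W(y) = 10*y
((F(-97)/(-5099) - 24056/(-2111)) - 45062)/(W(Q) + 44936) = ((-77/(-5099) - 24056/(-2111)) - 45062)/(10*(-65) + 44936) = ((-77*(-1/5099) - 24056*(-1/2111)) - 45062)/(-650 + 44936) = ((77/5099 + 24056/2111) - 45062)/44286 = (122824091/10763989 - 45062)*(1/44286) = -484924048227/10763989*1/44286 = -161641349409/158898005618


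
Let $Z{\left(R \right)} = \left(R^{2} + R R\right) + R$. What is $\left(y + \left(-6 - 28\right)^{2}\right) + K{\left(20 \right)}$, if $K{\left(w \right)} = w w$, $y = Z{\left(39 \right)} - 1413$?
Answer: $3224$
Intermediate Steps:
$Z{\left(R \right)} = R + 2 R^{2}$ ($Z{\left(R \right)} = \left(R^{2} + R^{2}\right) + R = 2 R^{2} + R = R + 2 R^{2}$)
$y = 1668$ ($y = 39 \left(1 + 2 \cdot 39\right) - 1413 = 39 \left(1 + 78\right) - 1413 = 39 \cdot 79 - 1413 = 3081 - 1413 = 1668$)
$K{\left(w \right)} = w^{2}$
$\left(y + \left(-6 - 28\right)^{2}\right) + K{\left(20 \right)} = \left(1668 + \left(-6 - 28\right)^{2}\right) + 20^{2} = \left(1668 + \left(-34\right)^{2}\right) + 400 = \left(1668 + 1156\right) + 400 = 2824 + 400 = 3224$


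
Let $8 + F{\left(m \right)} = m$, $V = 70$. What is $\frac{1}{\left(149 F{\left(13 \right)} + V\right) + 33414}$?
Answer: $\frac{1}{34229} \approx 2.9215 \cdot 10^{-5}$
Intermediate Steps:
$F{\left(m \right)} = -8 + m$
$\frac{1}{\left(149 F{\left(13 \right)} + V\right) + 33414} = \frac{1}{\left(149 \left(-8 + 13\right) + 70\right) + 33414} = \frac{1}{\left(149 \cdot 5 + 70\right) + 33414} = \frac{1}{\left(745 + 70\right) + 33414} = \frac{1}{815 + 33414} = \frac{1}{34229}$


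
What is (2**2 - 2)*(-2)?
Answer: -4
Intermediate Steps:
(2**2 - 2)*(-2) = (4 - 2)*(-2) = 2*(-2) = -4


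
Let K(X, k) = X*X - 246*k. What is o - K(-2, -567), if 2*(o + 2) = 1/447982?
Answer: -124976226431/895964 ≈ -1.3949e+5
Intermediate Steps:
o = -1791927/895964 (o = -2 + (½)/447982 = -2 + (½)*(1/447982) = -2 + 1/895964 = -1791927/895964 ≈ -2.0000)
K(X, k) = X² - 246*k
o - K(-2, -567) = -1791927/895964 - ((-2)² - 246*(-567)) = -1791927/895964 - (4 + 139482) = -1791927/895964 - 1*139486 = -1791927/895964 - 139486 = -124976226431/895964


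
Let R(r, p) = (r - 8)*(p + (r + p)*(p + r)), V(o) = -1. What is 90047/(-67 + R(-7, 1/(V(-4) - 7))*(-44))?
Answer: 1440752/533693 ≈ 2.6996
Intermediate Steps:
R(r, p) = (-8 + r)*(p + (p + r)²) (R(r, p) = (-8 + r)*(p + (p + r)*(p + r)) = (-8 + r)*(p + (p + r)²))
90047/(-67 + R(-7, 1/(V(-4) - 7))*(-44)) = 90047/(-67 + (-8/(-1 - 7) - 8*(1/(-1 - 7) - 7)² - 7/(-1 - 7) - 7*(1/(-1 - 7) - 7)²)*(-44)) = 90047/(-67 + (-8/(-8) - 8*(1/(-8) - 7)² - 7/(-8) - 7*(1/(-8) - 7)²)*(-44)) = 90047/(-67 + (-8*(-⅛) - 8*(-⅛ - 7)² - ⅛*(-7) - 7*(-⅛ - 7)²)*(-44)) = 90047/(-67 + (1 - 8*(-57/8)² + 7/8 - 7*(-57/8)²)*(-44)) = 90047/(-67 + (1 - 8*3249/64 + 7/8 - 7*3249/64)*(-44)) = 90047/(-67 + (1 - 3249/8 + 7/8 - 22743/64)*(-44)) = 90047/(-67 - 48615/64*(-44)) = 90047/(-67 + 534765/16) = 90047/(533693/16) = 90047*(16/533693) = 1440752/533693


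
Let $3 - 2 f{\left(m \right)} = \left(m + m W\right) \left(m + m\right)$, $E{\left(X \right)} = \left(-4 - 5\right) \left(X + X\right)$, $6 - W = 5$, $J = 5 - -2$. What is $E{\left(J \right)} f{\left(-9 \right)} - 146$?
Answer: $20077$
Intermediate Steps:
$J = 7$ ($J = 5 + 2 = 7$)
$W = 1$ ($W = 6 - 5 = 1$)
$E{\left(X \right)} = - 18 X$ ($E{\left(X \right)} = - 9 \cdot 2 X = - 18 X$)
$f{\left(m \right)} = \frac{3}{2} - 2 m^{2}$ ($f{\left(m \right)} = \frac{3}{2} - \frac{\left(m + m 1\right) \left(m + m\right)}{2} = \frac{3}{2} - \frac{\left(m + m\right) 2 m}{2} = \frac{3}{2} - \frac{2 m 2 m}{2} = \frac{3}{2} - \frac{4 m^{2}}{2} = \frac{3}{2} - 2 m^{2}$)
$E{\left(J \right)} f{\left(-9 \right)} - 146 = \left(-18\right) 7 \left(\frac{3}{2} - 2 \left(-9\right)^{2}\right) - 146 = - 126 \left(\frac{3}{2} - 162\right) - 146 = \left(-126\right) \left(- \frac{321}{2}\right) - 146 = 20223 - 146 = 20077$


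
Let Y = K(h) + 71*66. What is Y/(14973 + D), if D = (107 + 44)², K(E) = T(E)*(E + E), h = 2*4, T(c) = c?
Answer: 2407/18887 ≈ 0.12744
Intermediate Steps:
h = 8
K(E) = 2*E² (K(E) = E*(E + E) = E*(2*E) = 2*E²)
D = 22801 (D = 151² = 22801)
Y = 4814 (Y = 2*8² + 71*66 = 2*64 + 4686 = 128 + 4686 = 4814)
Y/(14973 + D) = 4814/(14973 + 22801) = 4814/37774 = 4814*(1/37774) = 2407/18887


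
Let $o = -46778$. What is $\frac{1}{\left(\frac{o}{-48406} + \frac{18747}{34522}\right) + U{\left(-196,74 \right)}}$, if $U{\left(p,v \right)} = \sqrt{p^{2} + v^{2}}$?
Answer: $- \frac{1053751807207928234}{30640307876761209770551} + \frac{1396240700959106312 \sqrt{10973}}{30640307876761209770551} \approx 0.004739$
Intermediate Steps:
$\frac{1}{\left(\frac{o}{-48406} + \frac{18747}{34522}\right) + U{\left(-196,74 \right)}} = \frac{1}{\left(- \frac{46778}{-48406} + \frac{18747}{34522}\right) + \sqrt{\left(-196\right)^{2} + 74^{2}}} = \frac{1}{\left(\left(-46778\right) \left(- \frac{1}{48406}\right) + 18747 \cdot \frac{1}{34522}\right) + \sqrt{38416 + 5476}} = \frac{1}{\left(\frac{23389}{24203} + \frac{18747}{34522}\right) + \sqrt{43892}} = \frac{1}{\frac{1261168699}{835535966} + 2 \sqrt{10973}}$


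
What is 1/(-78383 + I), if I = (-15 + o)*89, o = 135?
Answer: -1/67703 ≈ -1.4770e-5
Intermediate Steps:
I = 10680 (I = (-15 + 135)*89 = 120*89 = 10680)
1/(-78383 + I) = 1/(-78383 + 10680) = 1/(-67703) = -1/67703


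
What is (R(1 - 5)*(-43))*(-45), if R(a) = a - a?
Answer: 0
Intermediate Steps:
R(a) = 0
(R(1 - 5)*(-43))*(-45) = (0*(-43))*(-45) = 0*(-45) = 0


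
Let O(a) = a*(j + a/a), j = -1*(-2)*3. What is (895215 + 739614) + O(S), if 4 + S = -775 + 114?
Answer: 1630174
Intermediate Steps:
j = 6 (j = 2*3 = 6)
S = -665 (S = -4 + (-775 + 114) = -4 - 661 = -665)
O(a) = 7*a (O(a) = a*(6 + a/a) = a*(6 + 1) = a*7 = 7*a)
(895215 + 739614) + O(S) = (895215 + 739614) + 7*(-665) = 1634829 - 4655 = 1630174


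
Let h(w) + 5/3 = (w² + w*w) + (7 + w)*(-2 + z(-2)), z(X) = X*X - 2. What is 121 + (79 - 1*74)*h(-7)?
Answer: 1808/3 ≈ 602.67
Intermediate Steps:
z(X) = -2 + X² (z(X) = X² - 2 = -2 + X²)
h(w) = -5/3 + 2*w² (h(w) = -5/3 + ((w² + w*w) + (7 + w)*(-2 + (-2 + (-2)²))) = -5/3 + ((w² + w²) + (7 + w)*(-2 + (-2 + 4))) = -5/3 + (2*w² + (7 + w)*(-2 + 2)) = -5/3 + (2*w² + (7 + w)*0) = -5/3 + (2*w² + 0) = -5/3 + 2*w²)
121 + (79 - 1*74)*h(-7) = 121 + (79 - 1*74)*(-5/3 + 2*(-7)²) = 121 + (79 - 74)*(-5/3 + 2*49) = 121 + 5*(-5/3 + 98) = 121 + 5*(289/3) = 121 + 1445/3 = 1808/3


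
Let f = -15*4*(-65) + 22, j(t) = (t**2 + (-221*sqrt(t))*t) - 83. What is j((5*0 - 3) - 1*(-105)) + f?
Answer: 14243 - 22542*sqrt(102) ≈ -2.1342e+5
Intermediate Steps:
j(t) = -83 + t**2 - 221*t**(3/2) (j(t) = (t**2 - 221*t**(3/2)) - 83 = -83 + t**2 - 221*t**(3/2))
f = 3922 (f = -60*(-65) + 22 = 3900 + 22 = 3922)
j((5*0 - 3) - 1*(-105)) + f = (-83 + ((5*0 - 3) - 1*(-105))**2 - 221*((5*0 - 3) - 1*(-105))**(3/2)) + 3922 = (-83 + ((0 - 3) + 105)**2 - 221*((0 - 3) + 105)**(3/2)) + 3922 = (-83 + (-3 + 105)**2 - 221*(-3 + 105)**(3/2)) + 3922 = (-83 + 102**2 - 22542*sqrt(102)) + 3922 = (-83 + 10404 - 22542*sqrt(102)) + 3922 = (10321 - 22542*sqrt(102)) + 3922 = 14243 - 22542*sqrt(102)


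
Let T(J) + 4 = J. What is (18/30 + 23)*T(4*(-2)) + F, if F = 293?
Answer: 49/5 ≈ 9.8000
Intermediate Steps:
T(J) = -4 + J
(18/30 + 23)*T(4*(-2)) + F = (18/30 + 23)*(-4 + 4*(-2)) + 293 = (18*(1/30) + 23)*(-4 - 8) + 293 = (⅗ + 23)*(-12) + 293 = (118/5)*(-12) + 293 = -1416/5 + 293 = 49/5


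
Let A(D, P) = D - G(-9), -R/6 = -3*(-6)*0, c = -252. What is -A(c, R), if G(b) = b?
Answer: 243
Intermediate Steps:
R = 0 (R = -6*(-3*(-6))*0 = -108*0 = -6*0 = 0)
A(D, P) = 9 + D (A(D, P) = D - 1*(-9) = D + 9 = 9 + D)
-A(c, R) = -(9 - 252) = -1*(-243) = 243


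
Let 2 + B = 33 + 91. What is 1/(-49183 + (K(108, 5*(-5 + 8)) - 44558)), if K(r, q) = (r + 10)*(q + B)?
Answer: -1/77575 ≈ -1.2891e-5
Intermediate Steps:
B = 122 (B = -2 + (33 + 91) = -2 + 124 = 122)
K(r, q) = (10 + r)*(122 + q) (K(r, q) = (r + 10)*(q + 122) = (10 + r)*(122 + q))
1/(-49183 + (K(108, 5*(-5 + 8)) - 44558)) = 1/(-49183 + ((1220 + 10*(5*(-5 + 8)) + 122*108 + (5*(-5 + 8))*108) - 44558)) = 1/(-49183 + ((1220 + 10*(5*3) + 13176 + (5*3)*108) - 44558)) = 1/(-49183 + ((1220 + 10*15 + 13176 + 15*108) - 44558)) = 1/(-49183 + ((1220 + 150 + 13176 + 1620) - 44558)) = 1/(-49183 + (16166 - 44558)) = 1/(-49183 - 28392) = 1/(-77575) = -1/77575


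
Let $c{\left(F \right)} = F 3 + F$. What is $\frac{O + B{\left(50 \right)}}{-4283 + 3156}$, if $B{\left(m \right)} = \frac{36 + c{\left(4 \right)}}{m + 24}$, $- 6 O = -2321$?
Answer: $- \frac{86033}{250194} \approx -0.34387$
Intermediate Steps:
$O = \frac{2321}{6}$ ($O = \left(- \frac{1}{6}\right) \left(-2321\right) = \frac{2321}{6} \approx 386.83$)
$c{\left(F \right)} = 4 F$ ($c{\left(F \right)} = 3 F + F = 4 F$)
$B{\left(m \right)} = \frac{52}{24 + m}$ ($B{\left(m \right)} = \frac{36 + 4 \cdot 4}{m + 24} = \frac{36 + 16}{24 + m} = \frac{52}{24 + m}$)
$\frac{O + B{\left(50 \right)}}{-4283 + 3156} = \frac{\frac{2321}{6} + \frac{52}{24 + 50}}{-4283 + 3156} = \frac{\frac{2321}{6} + \frac{52}{74}}{-1127} = \left(\frac{2321}{6} + 52 \cdot \frac{1}{74}\right) \left(- \frac{1}{1127}\right) = \left(\frac{2321}{6} + \frac{26}{37}\right) \left(- \frac{1}{1127}\right) = \frac{86033}{222} \left(- \frac{1}{1127}\right) = - \frac{86033}{250194}$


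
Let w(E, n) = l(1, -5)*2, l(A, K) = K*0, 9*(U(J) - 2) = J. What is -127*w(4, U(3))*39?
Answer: 0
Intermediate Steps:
U(J) = 2 + J/9
l(A, K) = 0
w(E, n) = 0 (w(E, n) = 0*2 = 0)
-127*w(4, U(3))*39 = -127*0*39 = 0*39 = 0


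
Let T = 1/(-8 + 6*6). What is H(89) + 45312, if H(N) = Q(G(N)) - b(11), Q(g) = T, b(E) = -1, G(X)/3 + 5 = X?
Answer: 1268765/28 ≈ 45313.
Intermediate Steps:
G(X) = -15 + 3*X
T = 1/28 (T = 1/(-8 + 36) = 1/28 ≈ 0.035714)
Q(g) = 1/28
H(N) = 29/28 (H(N) = 1/28 - 1*(-1) = 1/28 + 1 = 29/28)
H(89) + 45312 = 29/28 + 45312 = 1268765/28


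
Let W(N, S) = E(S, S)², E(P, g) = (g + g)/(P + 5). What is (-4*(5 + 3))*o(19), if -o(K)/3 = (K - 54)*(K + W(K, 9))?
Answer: -485760/7 ≈ -69394.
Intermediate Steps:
E(P, g) = 2*g/(5 + P) (E(P, g) = (2*g)/(5 + P) = 2*g/(5 + P))
W(N, S) = 4*S²/(5 + S)² (W(N, S) = (2*S/(5 + S))² = 4*S²/(5 + S)²)
o(K) = -3*(-54 + K)*(81/49 + K) (o(K) = -3*(K - 54)*(K + 4*9²/(5 + 9)²) = -3*(-54 + K)*(K + 4*81/14²) = -3*(-54 + K)*(K + 4*81*(1/196)) = -3*(-54 + K)*(K + 81/49) = -3*(-54 + K)*(81/49 + K))
(-4*(5 + 3))*o(19) = (-4*(5 + 3))*(13122/49 - 3*19² + (7695/49)*19) = (-4*8)*(13122/49 - 3*361 + 146205/49) = -32*(13122/49 - 1083 + 146205/49) = -32*15180/7 = -485760/7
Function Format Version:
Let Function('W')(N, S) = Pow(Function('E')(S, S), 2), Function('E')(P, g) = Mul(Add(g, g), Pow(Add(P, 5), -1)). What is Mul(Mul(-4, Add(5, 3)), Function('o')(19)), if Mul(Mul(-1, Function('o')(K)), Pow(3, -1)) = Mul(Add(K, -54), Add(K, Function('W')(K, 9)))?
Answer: Rational(-485760, 7) ≈ -69394.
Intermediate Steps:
Function('E')(P, g) = Mul(2, g, Pow(Add(5, P), -1)) (Function('E')(P, g) = Mul(Mul(2, g), Pow(Add(5, P), -1)) = Mul(2, g, Pow(Add(5, P), -1)))
Function('W')(N, S) = Mul(4, Pow(S, 2), Pow(Add(5, S), -2)) (Function('W')(N, S) = Pow(Mul(2, S, Pow(Add(5, S), -1)), 2) = Mul(4, Pow(S, 2), Pow(Add(5, S), -2)))
Function('o')(K) = Mul(-3, Add(-54, K), Add(Rational(81, 49), K)) (Function('o')(K) = Mul(-3, Mul(Add(K, -54), Add(K, Mul(4, Pow(9, 2), Pow(Add(5, 9), -2))))) = Mul(-3, Mul(Add(-54, K), Add(K, Mul(4, 81, Pow(14, -2))))) = Mul(-3, Mul(Add(-54, K), Add(K, Mul(4, 81, Rational(1, 196))))) = Mul(-3, Mul(Add(-54, K), Add(K, Rational(81, 49)))) = Mul(-3, Mul(Add(-54, K), Add(Rational(81, 49), K))) = Mul(-3, Add(-54, K), Add(Rational(81, 49), K)))
Mul(Mul(-4, Add(5, 3)), Function('o')(19)) = Mul(Mul(-4, Add(5, 3)), Add(Rational(13122, 49), Mul(-3, Pow(19, 2)), Mul(Rational(7695, 49), 19))) = Mul(Mul(-4, 8), Add(Rational(13122, 49), Mul(-3, 361), Rational(146205, 49))) = Mul(-32, Add(Rational(13122, 49), -1083, Rational(146205, 49))) = Mul(-32, Rational(15180, 7)) = Rational(-485760, 7)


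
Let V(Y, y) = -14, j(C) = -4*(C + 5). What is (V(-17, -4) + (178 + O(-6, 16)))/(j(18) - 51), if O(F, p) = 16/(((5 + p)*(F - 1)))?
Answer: -24092/21021 ≈ -1.1461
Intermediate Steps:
O(F, p) = 16/((-1 + F)*(5 + p)) (O(F, p) = 16/(((5 + p)*(-1 + F))) = 16/(((-1 + F)*(5 + p))) = 16*(1/((-1 + F)*(5 + p))) = 16/((-1 + F)*(5 + p)))
j(C) = -20 - 4*C (j(C) = -4*(5 + C) = -20 - 4*C)
(V(-17, -4) + (178 + O(-6, 16)))/(j(18) - 51) = (-14 + (178 + 16/(-5 - 1*16 + 5*(-6) - 6*16)))/((-20 - 4*18) - 51) = (-14 + (178 + 16/(-5 - 16 - 30 - 96)))/((-20 - 72) - 51) = (-14 + (178 + 16/(-147)))/(-92 - 51) = (-14 + (178 + 16*(-1/147)))/(-143) = (-14 + (178 - 16/147))*(-1/143) = (-14 + 26150/147)*(-1/143) = (24092/147)*(-1/143) = -24092/21021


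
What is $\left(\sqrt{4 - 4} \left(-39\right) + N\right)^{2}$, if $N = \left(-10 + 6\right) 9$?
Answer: $1296$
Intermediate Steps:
$N = -36$ ($N = \left(-4\right) 9 = -36$)
$\left(\sqrt{4 - 4} \left(-39\right) + N\right)^{2} = \left(\sqrt{4 - 4} \left(-39\right) - 36\right)^{2} = \left(\sqrt{0} \left(-39\right) - 36\right)^{2} = \left(0 \left(-39\right) - 36\right)^{2} = \left(0 - 36\right)^{2} = \left(-36\right)^{2} = 1296$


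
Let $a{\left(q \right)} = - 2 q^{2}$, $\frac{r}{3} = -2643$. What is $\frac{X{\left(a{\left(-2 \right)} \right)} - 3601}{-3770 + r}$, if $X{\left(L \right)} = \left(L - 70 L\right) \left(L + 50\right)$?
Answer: $- \frac{19583}{11699} \approx -1.6739$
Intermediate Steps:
$r = -7929$ ($r = 3 \left(-2643\right) = -7929$)
$X{\left(L \right)} = - 69 L \left(50 + L\right)$
$\frac{X{\left(a{\left(-2 \right)} \right)} - 3601}{-3770 + r} = \frac{- 69 \left(- 2 \left(-2\right)^{2}\right) \left(50 - 2 \left(-2\right)^{2}\right) - 3601}{-3770 - 7929} = \frac{- 69 \left(\left(-2\right) 4\right) \left(50 - 8\right) - 3601}{-11699} = \left(\left(-69\right) \left(-8\right) \left(50 - 8\right) - 3601\right) \left(- \frac{1}{11699}\right) = \left(\left(-69\right) \left(-8\right) 42 - 3601\right) \left(- \frac{1}{11699}\right) = \left(23184 - 3601\right) \left(- \frac{1}{11699}\right) = 19583 \left(- \frac{1}{11699}\right) = - \frac{19583}{11699}$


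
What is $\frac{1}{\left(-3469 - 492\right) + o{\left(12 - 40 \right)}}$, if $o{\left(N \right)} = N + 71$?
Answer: $- \frac{1}{3918} \approx -0.00025523$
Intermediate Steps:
$o{\left(N \right)} = 71 + N$
$\frac{1}{\left(-3469 - 492\right) + o{\left(12 - 40 \right)}} = \frac{1}{\left(-3469 - 492\right) + \left(71 + \left(12 - 40\right)\right)} = \frac{1}{-3961 + \left(71 - 28\right)} = \frac{1}{-3961 + 43} = \frac{1}{-3918} = - \frac{1}{3918}$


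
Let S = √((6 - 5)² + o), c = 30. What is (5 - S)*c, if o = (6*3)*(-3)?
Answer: 150 - 30*I*√53 ≈ 150.0 - 218.4*I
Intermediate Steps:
o = -54 (o = 18*(-3) = -54)
S = I*√53 (S = √((6 - 5)² - 54) = √(1² - 54) = √(1 - 54) = √(-53) = I*√53 ≈ 7.2801*I)
(5 - S)*c = (5 - I*√53)*30 = 150 - 30*I*√53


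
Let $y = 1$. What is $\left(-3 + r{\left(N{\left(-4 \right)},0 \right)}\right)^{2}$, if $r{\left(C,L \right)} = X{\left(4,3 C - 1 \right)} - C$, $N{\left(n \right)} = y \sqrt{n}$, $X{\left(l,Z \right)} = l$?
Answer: $\left(1 - 2 i\right)^{2} \approx -3.0 - 4.0 i$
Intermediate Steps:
$N{\left(n \right)} = \sqrt{n}$ ($N{\left(n \right)} = 1 \sqrt{n} = \sqrt{n}$)
$r{\left(C,L \right)} = 4 - C$
$\left(-3 + r{\left(N{\left(-4 \right)},0 \right)}\right)^{2} = \left(-3 + \left(4 - \sqrt{-4}\right)\right)^{2} = \left(-3 + \left(4 - 2 i\right)\right)^{2} = \left(1 - 2 i\right)^{2}$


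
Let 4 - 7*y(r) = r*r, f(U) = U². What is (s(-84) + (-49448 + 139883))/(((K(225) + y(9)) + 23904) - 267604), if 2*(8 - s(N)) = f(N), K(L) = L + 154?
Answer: -86915/243332 ≈ -0.35719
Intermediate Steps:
K(L) = 154 + L
s(N) = 8 - N²/2
y(r) = 4/7 - r²/7 (y(r) = 4/7 - r*r/7 = 4/7 - r²/7)
(s(-84) + (-49448 + 139883))/(((K(225) + y(9)) + 23904) - 267604) = ((8 - ½*(-84)²) + (-49448 + 139883))/((((154 + 225) + (4/7 - ⅐*9²)) + 23904) - 267604) = ((8 - ½*7056) + 90435)/(((379 + (4/7 - ⅐*81)) + 23904) - 267604) = ((8 - 3528) + 90435)/(((379 + (4/7 - 81/7)) + 23904) - 267604) = (-3520 + 90435)/(((379 - 11) + 23904) - 267604) = 86915/((368 + 23904) - 267604) = 86915/(24272 - 267604) = 86915/(-243332) = 86915*(-1/243332) = -86915/243332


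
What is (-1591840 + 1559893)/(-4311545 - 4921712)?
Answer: 31947/9233257 ≈ 0.0034600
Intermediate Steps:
(-1591840 + 1559893)/(-4311545 - 4921712) = -31947/(-9233257) = -31947*(-1/9233257) = 31947/9233257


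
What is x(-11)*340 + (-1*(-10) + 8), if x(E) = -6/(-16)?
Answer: 291/2 ≈ 145.50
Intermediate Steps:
x(E) = 3/8 (x(E) = -6*(-1/16) = 3/8)
x(-11)*340 + (-1*(-10) + 8) = (3/8)*340 + (-1*(-10) + 8) = 255/2 + (10 + 8) = 255/2 + 18 = 291/2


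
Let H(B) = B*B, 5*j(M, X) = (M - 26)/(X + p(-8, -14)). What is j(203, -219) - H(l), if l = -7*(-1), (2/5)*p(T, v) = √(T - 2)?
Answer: -23609041/480235 - 177*I*√10/96047 ≈ -49.161 - 0.0058276*I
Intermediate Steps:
p(T, v) = 5*√(-2 + T)/2 (p(T, v) = 5*√(T - 2)/2 = 5*√(-2 + T)/2)
l = 7
j(M, X) = (-26 + M)/(5*(X + 5*I*√10/2)) (j(M, X) = ((M - 26)/(X + 5*√(-2 - 8)/2))/5 = ((-26 + M)/(X + 5*√(-10)/2))/5 = ((-26 + M)/(X + 5*(I*√10)/2))/5 = ((-26 + M)/(X + 5*I*√10/2))/5 = (-26 + M)/(5*(X + 5*I*√10/2)))
H(B) = B²
j(203, -219) - H(l) = 2*(-26 + 203)/(5*(2*(-219) + 5*I*√10)) - 1*7² = (⅖)*177/(-438 + 5*I*√10) - 1*49 = 354/(5*(-438 + 5*I*√10)) - 49 = -49 + 354/(5*(-438 + 5*I*√10))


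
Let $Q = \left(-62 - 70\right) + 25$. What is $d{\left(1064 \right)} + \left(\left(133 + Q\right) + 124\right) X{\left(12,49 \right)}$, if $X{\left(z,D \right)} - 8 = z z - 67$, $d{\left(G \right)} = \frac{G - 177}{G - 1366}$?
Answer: $\frac{3849613}{302} \approx 12747.0$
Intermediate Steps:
$Q = -107$ ($Q = -132 + 25 = -107$)
$d{\left(G \right)} = \frac{-177 + G}{-1366 + G}$
$X{\left(z,D \right)} = -59 + z^{2}$ ($X{\left(z,D \right)} = 8 + \left(z z - 67\right) = 8 + \left(z^{2} - 67\right) = 8 + \left(-67 + z^{2}\right) = -59 + z^{2}$)
$d{\left(1064 \right)} + \left(\left(133 + Q\right) + 124\right) X{\left(12,49 \right)} = \frac{-177 + 1064}{-1366 + 1064} + \left(\left(133 - 107\right) + 124\right) \left(-59 + 12^{2}\right) = \frac{1}{-302} \cdot 887 + \left(26 + 124\right) \left(-59 + 144\right) = \left(- \frac{1}{302}\right) 887 + 150 \cdot 85 = - \frac{887}{302} + 12750 = \frac{3849613}{302}$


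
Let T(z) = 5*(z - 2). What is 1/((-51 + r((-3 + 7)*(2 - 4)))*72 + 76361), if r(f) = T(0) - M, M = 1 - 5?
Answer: 1/72257 ≈ 1.3839e-5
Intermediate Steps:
M = -4
T(z) = -10 + 5*z (T(z) = 5*(-2 + z) = -10 + 5*z)
r(f) = -6 (r(f) = (-10 + 5*0) - 1*(-4) = (-10 + 0) + 4 = -10 + 4 = -6)
1/((-51 + r((-3 + 7)*(2 - 4)))*72 + 76361) = 1/((-51 - 6)*72 + 76361) = 1/(-57*72 + 76361) = 1/(-4104 + 76361) = 1/72257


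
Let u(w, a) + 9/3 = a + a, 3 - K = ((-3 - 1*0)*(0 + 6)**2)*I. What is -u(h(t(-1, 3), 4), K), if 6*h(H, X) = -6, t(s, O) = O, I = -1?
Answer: 213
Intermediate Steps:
h(H, X) = -1 (h(H, X) = (1/6)*(-6) = -1)
K = -105 (K = 3 - (-3 - 1*0)*(0 + 6)**2*(-1) = 3 - (-3 + 0)*6**2*(-1) = 3 - (-3*36)*(-1) = 3 - (-108)*(-1) = 3 - 1*108 = 3 - 108 = -105)
u(w, a) = -3 + 2*a (u(w, a) = -3 + (a + a) = -3 + 2*a)
-u(h(t(-1, 3), 4), K) = -(-3 + 2*(-105)) = -(-3 - 210) = -1*(-213) = 213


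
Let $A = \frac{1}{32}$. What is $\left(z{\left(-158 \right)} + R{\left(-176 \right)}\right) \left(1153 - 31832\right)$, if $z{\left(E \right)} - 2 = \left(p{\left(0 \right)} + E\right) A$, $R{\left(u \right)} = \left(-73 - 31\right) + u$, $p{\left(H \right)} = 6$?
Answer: $\frac{34697949}{4} \approx 8.6745 \cdot 10^{6}$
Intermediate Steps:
$A = \frac{1}{32} \approx 0.03125$
$R{\left(u \right)} = -104 + u$
$z{\left(E \right)} = \frac{35}{16} + \frac{E}{32}$ ($z{\left(E \right)} = 2 + \left(6 + E\right) \frac{1}{32} = 2 + \left(\frac{3}{16} + \frac{E}{32}\right) = \frac{35}{16} + \frac{E}{32}$)
$\left(z{\left(-158 \right)} + R{\left(-176 \right)}\right) \left(1153 - 31832\right) = \left(\left(\frac{35}{16} + \frac{1}{32} \left(-158\right)\right) - 280\right) \left(1153 - 31832\right) = \left(\left(\frac{35}{16} - \frac{79}{16}\right) - 280\right) \left(-30679\right) = \left(- \frac{11}{4} - 280\right) \left(-30679\right) = \left(- \frac{1131}{4}\right) \left(-30679\right) = \frac{34697949}{4}$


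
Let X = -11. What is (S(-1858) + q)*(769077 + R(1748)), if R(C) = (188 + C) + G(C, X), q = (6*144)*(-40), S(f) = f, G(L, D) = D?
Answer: -28078350836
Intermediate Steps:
q = -34560 (q = 864*(-40) = -34560)
R(C) = 177 + C (R(C) = (188 + C) - 11 = 177 + C)
(S(-1858) + q)*(769077 + R(1748)) = (-1858 - 34560)*(769077 + (177 + 1748)) = -36418*(769077 + 1925) = -36418*771002 = -28078350836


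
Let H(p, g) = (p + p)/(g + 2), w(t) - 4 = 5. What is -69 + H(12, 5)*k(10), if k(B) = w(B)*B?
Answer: 1677/7 ≈ 239.57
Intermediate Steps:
w(t) = 9 (w(t) = 4 + 5 = 9)
H(p, g) = 2*p/(2 + g) (H(p, g) = (2*p)/(2 + g) = 2*p/(2 + g))
k(B) = 9*B
-69 + H(12, 5)*k(10) = -69 + (2*12/(2 + 5))*(9*10) = -69 + (2*12/7)*90 = -69 + (2*12*(⅐))*90 = -69 + (24/7)*90 = -69 + 2160/7 = 1677/7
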